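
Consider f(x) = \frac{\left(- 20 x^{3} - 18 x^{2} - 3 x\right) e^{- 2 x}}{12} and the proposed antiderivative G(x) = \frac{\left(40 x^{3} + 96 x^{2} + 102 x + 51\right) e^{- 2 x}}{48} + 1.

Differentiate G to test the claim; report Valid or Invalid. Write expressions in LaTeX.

d/dx[G] = \frac{\left(- 20 x^{3} - 18 x^{2} - 3 x\right) e^{- 2 x}}{12}
This equals f(x) exactly, so the claim holds.

Valid - differentiating G returns exactly f.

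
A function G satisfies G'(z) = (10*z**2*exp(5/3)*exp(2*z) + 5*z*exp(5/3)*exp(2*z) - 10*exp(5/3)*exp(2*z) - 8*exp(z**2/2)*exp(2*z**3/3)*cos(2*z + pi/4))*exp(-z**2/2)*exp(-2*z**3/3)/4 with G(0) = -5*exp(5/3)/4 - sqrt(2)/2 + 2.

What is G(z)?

For G(z) to be correct, d/dz[G] must agree with the stated G'(z) identically.
A general antiderivative is -5*exp(-2*z**3/3 - z**2/2 + 2*z + 5/3)/4 - sin(2*z + pi/4) + C.
The condition gives C = -5*exp(5/3)/4 - sqrt(2)/2 + 2 - (-5*exp(5/3)/4 - sqrt(2)/2) = 2.
So G(z) = (-5 - 4*exp(-5/3)*exp(-2*z)*exp(z**2/2)*exp(2*z**3/3)*sin(2*z + pi/4) + 8*exp(-5/3)*exp(-2*z)*exp(z**2/2)*exp(2*z**3/3))*exp(5/3)*exp(2*z)*exp(-z**2/2)*exp(-2*z**3/3)/4.
Check: d/dz[(-5 - 4*exp(-5/3)*exp(-2*z)*exp(z**2/2)*exp(2*z**3/3)*sin(2*z + pi/4) + 8*exp(-5/3)*exp(-2*z)*exp(z**2/2)*exp(2*z**3/3))*exp(5/3)*exp(2*z)*exp(-z**2/2)*exp(-2*z**3/3)/4] = (10*z**2*exp(5/3)*exp(2*z) + 5*z*exp(5/3)*exp(2*z) - 10*exp(5/3)*exp(2*z) - 8*exp(z**2/2)*exp(2*z**3/3)*cos(2*z + pi/4))*exp(-z**2/2)*exp(-2*z**3/3)/4 = G'(z).

G(z) = (-5 - 4*exp(-5/3)*exp(-2*z)*exp(z**2/2)*exp(2*z**3/3)*sin(2*z + pi/4) + 8*exp(-5/3)*exp(-2*z)*exp(z**2/2)*exp(2*z**3/3))*exp(5/3)*exp(2*z)*exp(-z**2/2)*exp(-2*z**3/3)/4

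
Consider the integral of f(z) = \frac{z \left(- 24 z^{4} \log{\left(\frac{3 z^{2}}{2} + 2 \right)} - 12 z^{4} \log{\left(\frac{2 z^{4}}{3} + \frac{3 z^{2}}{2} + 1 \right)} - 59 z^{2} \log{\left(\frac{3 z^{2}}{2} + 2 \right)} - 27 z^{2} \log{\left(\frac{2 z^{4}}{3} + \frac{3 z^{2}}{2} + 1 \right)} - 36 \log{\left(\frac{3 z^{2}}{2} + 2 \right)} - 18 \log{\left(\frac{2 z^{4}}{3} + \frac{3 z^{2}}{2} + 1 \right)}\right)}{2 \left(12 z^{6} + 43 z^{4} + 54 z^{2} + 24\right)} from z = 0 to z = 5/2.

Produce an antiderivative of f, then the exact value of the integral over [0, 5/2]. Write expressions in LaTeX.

f has the shape u'v + uv' for u = - \frac{\log{\left(\frac{3 z^{2}}{2} + 2 \right)}}{4} and v = \log{\left(\frac{2 z^{4}}{3} + \frac{3 z^{2}}{2} + 1 \right)} — it is the derivative of the product u*v.
F(z) = - \frac{\log{\left(\frac{3 z^{2}}{2} + 2 \right)} \log{\left(\frac{2 z^{4}}{3} + \frac{3 z^{2}}{2} + 1 \right)}}{4} is an antiderivative of f.
Check: d/dz[- \frac{\log{\left(\frac{3 z^{2}}{2} + 2 \right)} \log{\left(\frac{2 z^{4}}{3} + \frac{3 z^{2}}{2} + 1 \right)}}{4}] = \frac{- 24 z^{5} \log{\left(\frac{3 z^{2}}{2} + 2 \right)} - 12 z^{5} \log{\left(\frac{2 z^{4}}{3} + \frac{3 z^{2}}{2} + 1 \right)} - 59 z^{3} \log{\left(\frac{3 z^{2}}{2} + 2 \right)} - 27 z^{3} \log{\left(\frac{2 z^{4}}{3} + \frac{3 z^{2}}{2} + 1 \right)} - 36 z \log{\left(\frac{3 z^{2}}{2} + 2 \right)} - 18 z \log{\left(\frac{2 z^{4}}{3} + \frac{3 z^{2}}{2} + 1 \right)}}{24 z^{6} + 86 z^{4} + 108 z^{2} + 48}, which equals f(z).
F(5/2) = - \frac{\log{\left(\frac{91}{8} \right)} \log{\left(\frac{437}{12} \right)}}{4}; F(0) = 0.
Integral = F(5/2) - F(0) = - \frac{\log{\left(\frac{91}{8} \right)} \log{\left(\frac{437}{12} \right)}}{4}.

Antiderivative: F(z) = - \frac{\log{\left(\frac{3 z^{2}}{2} + 2 \right)} \log{\left(\frac{2 z^{4}}{3} + \frac{3 z^{2}}{2} + 1 \right)}}{4}; value = - \frac{\log{\left(\frac{91}{8} \right)} \log{\left(\frac{437}{12} \right)}}{4}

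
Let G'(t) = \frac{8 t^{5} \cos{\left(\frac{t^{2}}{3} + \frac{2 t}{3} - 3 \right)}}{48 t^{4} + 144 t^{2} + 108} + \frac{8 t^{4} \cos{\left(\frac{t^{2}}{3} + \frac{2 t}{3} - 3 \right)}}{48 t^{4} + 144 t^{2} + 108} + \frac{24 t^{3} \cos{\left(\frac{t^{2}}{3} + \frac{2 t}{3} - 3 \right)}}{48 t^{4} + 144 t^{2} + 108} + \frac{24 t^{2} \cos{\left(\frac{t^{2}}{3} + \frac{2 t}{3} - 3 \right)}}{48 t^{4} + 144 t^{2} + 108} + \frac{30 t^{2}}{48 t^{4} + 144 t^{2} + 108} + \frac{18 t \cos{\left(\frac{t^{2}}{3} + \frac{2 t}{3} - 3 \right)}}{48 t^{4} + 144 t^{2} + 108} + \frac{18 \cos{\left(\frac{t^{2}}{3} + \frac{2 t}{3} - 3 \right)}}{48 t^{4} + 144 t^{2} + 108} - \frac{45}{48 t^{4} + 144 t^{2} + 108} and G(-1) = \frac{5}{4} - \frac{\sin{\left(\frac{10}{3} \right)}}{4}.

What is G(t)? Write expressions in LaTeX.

Integrate term by term and add the pieces.
A general antiderivative is - \frac{5 t}{4 \left(2 t^{2} + 3\right)} + \frac{\sin{\left(\frac{t^{2}}{3} + \frac{2 t}{3} - 3 \right)}}{4} + C.
The condition gives C = \frac{5}{4} - \frac{\sin{\left(\frac{10}{3} \right)}}{4} - (\frac{1}{4} - \frac{\sin{\left(\frac{10}{3} \right)}}{4}) = 1.
So G(t) = \frac{8 t^{2} - 5 t + \left(2 t^{2} + 3\right) \sin{\left(\frac{t^{2}}{3} + \frac{2 t}{3} - 3 \right)} + 12}{4 \left(2 t^{2} + 3\right)}.
Check: d/dt[\frac{8 t^{2} - 5 t + \left(2 t^{2} + 3\right) \sin{\left(\frac{t^{2}}{3} + \frac{2 t}{3} - 3 \right)} + 12}{4 \left(2 t^{2} + 3\right)}] = \frac{8 t^{5} \cos{\left(\frac{t^{2}}{3} + \frac{2 t}{3} - 3 \right)} + 8 t^{4} \cos{\left(\frac{t^{2}}{3} + \frac{2 t}{3} - 3 \right)} + 24 t^{3} \cos{\left(\frac{t^{2}}{3} + \frac{2 t}{3} - 3 \right)} + 24 t^{2} \cos{\left(\frac{t^{2}}{3} + \frac{2 t}{3} - 3 \right)} + 30 t^{2} + 18 t \cos{\left(\frac{t^{2}}{3} + \frac{2 t}{3} - 3 \right)} + 18 \cos{\left(\frac{t^{2}}{3} + \frac{2 t}{3} - 3 \right)} - 45}{48 t^{4} + 144 t^{2} + 108}, which equals G'(t).

G(t) = \frac{8 t^{2} - 5 t + \left(2 t^{2} + 3\right) \sin{\left(\frac{t^{2}}{3} + \frac{2 t}{3} - 3 \right)} + 12}{4 \left(2 t^{2} + 3\right)}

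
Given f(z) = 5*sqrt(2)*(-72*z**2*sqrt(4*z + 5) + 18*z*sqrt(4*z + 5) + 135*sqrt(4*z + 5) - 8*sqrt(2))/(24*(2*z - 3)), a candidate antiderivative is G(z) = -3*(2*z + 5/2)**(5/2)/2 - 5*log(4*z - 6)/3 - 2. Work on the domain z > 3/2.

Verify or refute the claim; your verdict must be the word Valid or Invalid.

Valid: G'(z) = f(z).

d/dz[G] = (-360*z**2*sqrt(4*z + 5) + 90*z*sqrt(4*z + 5) + 675*sqrt(4*z + 5) - 40*sqrt(2))/(24*sqrt(2)*z - 36*sqrt(2))
This equals f(z) exactly, so the claim holds.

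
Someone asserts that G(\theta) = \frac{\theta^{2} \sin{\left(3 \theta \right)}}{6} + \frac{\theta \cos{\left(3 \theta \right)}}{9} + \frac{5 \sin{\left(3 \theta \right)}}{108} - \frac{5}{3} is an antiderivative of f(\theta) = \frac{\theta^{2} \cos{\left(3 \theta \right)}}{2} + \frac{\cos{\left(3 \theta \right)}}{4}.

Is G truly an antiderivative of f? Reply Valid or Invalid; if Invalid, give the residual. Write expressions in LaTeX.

Valid - differentiating G returns exactly f.

d/d\theta[G] = \frac{\theta^{2} \cos{\left(3 \theta \right)}}{2} + \frac{\cos{\left(3 \theta \right)}}{4}
This equals f(\theta) exactly, so the claim holds.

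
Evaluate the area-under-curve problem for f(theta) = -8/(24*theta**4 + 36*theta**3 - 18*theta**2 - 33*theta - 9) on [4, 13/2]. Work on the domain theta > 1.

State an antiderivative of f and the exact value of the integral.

Antiderivative: F(theta) = -8*log(theta - 1)/135 - 2*log(theta + 1/2)/27 + 2*log(theta + 3/2)/15 - 8/(36*theta + 18); value = -26*log(11/2)/135 - 2*log(7)/27 + 10/567 + 8*log(3)/135 + 2*log(9/2)/27 + 2*log(8)/15

Factor the denominator (3*(theta - 1)*(2*theta + 1)**2*(2*theta + 3)) and decompose: f = 4/(15*(2*theta + 3)) - 4/(27*(2*theta + 1)) + 8/(9*(2*theta + 1)**2) - 8/(135*(theta - 1)); each piece integrates to a log, atan, or power term.
F(theta) = -8*log(theta - 1)/135 - 2*log(theta + 1/2)/27 + 2*log(theta + 3/2)/15 - 8/(36*theta + 18) is an antiderivative of f.
Check: d/dtheta[-8*log(theta - 1)/135 - 2*log(theta + 1/2)/27 + 2*log(theta + 3/2)/15 - 8/(36*theta + 18)] = -8/(24*theta**4 + 36*theta**3 - 18*theta**2 - 33*theta - 9) = f(theta).
F(13/2) = -2*log(7)/27 - 8*log(11/2)/135 - 2/63 + 2*log(8)/15; F(4) = -2*log(9/2)/27 - 8*log(3)/135 - 4/81 + 2*log(11/2)/15.
Integral = F(13/2) - F(4) = -26*log(11/2)/135 - 2*log(7)/27 + 10/567 + 8*log(3)/135 + 2*log(9/2)/27 + 2*log(8)/15.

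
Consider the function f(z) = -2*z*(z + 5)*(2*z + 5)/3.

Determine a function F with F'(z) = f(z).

An antiderivative is F(z) = -z**4/3 - 10*z**3/3 - 25*z**2/3.

The substitution u = z**2/2 + 5*z/2 works: f is exactly (dF/du)*(du/dz) for that inner function.
Check: d/dz[-z**4/3 - 10*z**3/3 - 25*z**2/3] = -4*z**3/3 - 10*z**2 - 50*z/3, which equals f(z).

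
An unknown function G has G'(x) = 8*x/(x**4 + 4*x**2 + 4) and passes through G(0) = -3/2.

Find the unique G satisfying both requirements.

G(x) = 1/2 - 4/(x**2 + 2)

The substitution u = x**2 + 2 works: G'(x) is exactly (dG/du)*(du/dx) for that inner function.
A general antiderivative is -4/(x**2 + 2) + C.
The condition gives C = -3/2 - (-2) = 1/2.
So G(x) = 1/2 - 4/(x**2 + 2).
Check: d/dx[1/2 - 4/(x**2 + 2)] = 8*x/(x**4 + 4*x**2 + 4) = G'(x).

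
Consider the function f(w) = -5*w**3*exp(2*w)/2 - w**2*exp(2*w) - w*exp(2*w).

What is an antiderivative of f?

f has the shape u'v + uv' for u = -5*w**3/4 + 11*w**2/8 - 15*w/8 + 15/16 and v = exp(2*w) — it is the derivative of the product u*v.
Check: d/dw[-5*w**3*exp(2*w)/4 + 11*w**2*exp(2*w)/8 - 15*w*exp(2*w)/8 + 15*exp(2*w)/16] = -5*w**3*exp(2*w)/2 - w**2*exp(2*w) - w*exp(2*w) = f(w).

An antiderivative is F(w) = -5*w**3*exp(2*w)/4 + 11*w**2*exp(2*w)/8 - 15*w*exp(2*w)/8 + 15*exp(2*w)/16.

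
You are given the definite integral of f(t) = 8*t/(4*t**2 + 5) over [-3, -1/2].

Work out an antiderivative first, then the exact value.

f matches the chain-rule pattern g'(h)*h' with inner function h(t) = 4*t**2 + 5; substituting u = h(t) collapses the integral.
F(t) = log(4*t**2 + 5) is an antiderivative of f.
Check: d/dt[log(4*t**2 + 5)] = 8*t/(4*t**2 + 5) = f(t).
F(-1/2) = log(6); F(-3) = log(41).
Integral = F(-1/2) - F(-3) = -log(41) + log(6).

Antiderivative: F(t) = log(4*t**2 + 5); value = -log(41) + log(6)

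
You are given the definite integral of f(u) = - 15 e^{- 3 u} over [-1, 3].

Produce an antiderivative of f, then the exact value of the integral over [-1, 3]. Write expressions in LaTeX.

Differentiate the proposed F(u) back; it has to land on f(u) exactly.
F(u) = 5 e^{- 3 u} is an antiderivative of f.
Check: d/du[5 e^{- 3 u}] = - 15 e^{- 3 u} = f(u).
F(3) = \frac{5}{e^{9}}; F(-1) = 5 e^{3}.
Integral = F(3) - F(-1) = - 5 e^{3} + \frac{5}{e^{9}}.

Antiderivative: F(u) = 5 e^{- 3 u}; value = - 5 e^{3} + \frac{5}{e^{9}}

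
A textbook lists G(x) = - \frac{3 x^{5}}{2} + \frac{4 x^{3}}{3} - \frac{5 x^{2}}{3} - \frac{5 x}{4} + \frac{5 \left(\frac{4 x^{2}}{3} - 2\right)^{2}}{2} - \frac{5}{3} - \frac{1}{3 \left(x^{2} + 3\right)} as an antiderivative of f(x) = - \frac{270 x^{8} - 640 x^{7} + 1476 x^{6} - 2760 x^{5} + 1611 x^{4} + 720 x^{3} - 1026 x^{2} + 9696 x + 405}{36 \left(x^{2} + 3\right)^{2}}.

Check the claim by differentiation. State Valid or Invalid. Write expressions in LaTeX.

d/dx[G] = \frac{- 270 x^{8} + 640 x^{7} - 1476 x^{6} + 2760 x^{5} - 1611 x^{4} - 720 x^{3} + 1026 x^{2} - 9696 x - 405}{36 x^{4} + 216 x^{2} + 324}
This equals f(x) exactly, so the claim holds.

Valid: G'(x) = f(x).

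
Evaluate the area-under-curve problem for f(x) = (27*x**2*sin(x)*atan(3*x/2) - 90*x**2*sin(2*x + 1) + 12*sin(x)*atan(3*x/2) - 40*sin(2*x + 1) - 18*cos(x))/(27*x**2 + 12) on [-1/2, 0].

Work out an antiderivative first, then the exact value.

Antiderivative: F(x) = -(3*cos(x)*atan(3*x/2) - 5*cos(2*x + 1))/3; value = -5/3 - cos(1/2)*atan(3/4) + 5*cos(1)/3

An antiderivative F(x) passes only if d/dx[F] lands on f(x) exactly.
F(x) = -(3*cos(x)*atan(3*x/2) - 5*cos(2*x + 1))/3 is an antiderivative of f.
Check: d/dx[-(3*cos(x)*atan(3*x/2) - 5*cos(2*x + 1))/3] = (27*x**2*sin(x)*atan(3*x/2) - 90*x**2*sin(2*x + 1) + 12*sin(x)*atan(3*x/2) - 40*sin(2*x + 1) - 18*cos(x))/(27*x**2 + 12) = f(x).
F(0) = 5*cos(1)/3; F(-1/2) = cos(1/2)*atan(3/4) + 5/3.
Integral = F(0) - F(-1/2) = -5/3 - cos(1/2)*atan(3/4) + 5*cos(1)/3.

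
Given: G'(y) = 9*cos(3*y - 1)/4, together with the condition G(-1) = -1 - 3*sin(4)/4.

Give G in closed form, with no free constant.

G(y) = 3*sin(3*y - 1)/4 - 1

Check a candidate G(y) by differentiating: d/dy[G] must match the given G'(y).
A general antiderivative is 3*sin(3*y - 1)/4 + C.
The condition gives C = -1 - 3*sin(4)/4 - (-3*sin(4)/4) = -1.
So G(y) = 3*sin(3*y - 1)/4 - 1.
Check: d/dy[3*sin(3*y - 1)/4 - 1] = 9*cos(3*y - 1)/4 = G'(y).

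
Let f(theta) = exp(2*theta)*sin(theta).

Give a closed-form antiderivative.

An antiderivative is F(theta) = 2*exp(2*theta)*sin(theta)/5 - exp(2*theta)*cos(theta)/5.

Recover f(theta) by differentiating a candidate F(theta); any mismatch rules it out.
Check: d/dtheta[2*exp(2*theta)*sin(theta)/5 - exp(2*theta)*cos(theta)/5] = exp(2*theta)*sin(theta) = f(theta).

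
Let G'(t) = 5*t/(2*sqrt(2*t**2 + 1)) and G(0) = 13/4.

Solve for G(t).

G(t) = 5*sqrt(2*t**2 + 1)/4 + 2

G'(t) matches the chain-rule pattern g'(h)*h' with inner function h(t) = 2*t**2 + 1; substituting u = h(t) collapses the integral.
A general antiderivative is 5*sqrt(2*t**2 + 1)/4 + C.
The condition gives C = 13/4 - (5/4) = 2.
So G(t) = 5*sqrt(2*t**2 + 1)/4 + 2.
Check: d/dt[5*sqrt(2*t**2 + 1)/4 + 2] = 5*t/(2*sqrt(2*t**2 + 1)) = G'(t).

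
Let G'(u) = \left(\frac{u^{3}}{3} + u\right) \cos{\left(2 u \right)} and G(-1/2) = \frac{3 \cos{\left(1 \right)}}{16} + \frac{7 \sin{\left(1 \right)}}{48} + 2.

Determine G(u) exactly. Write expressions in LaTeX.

G(u) = \frac{u^{3} \sin{\left(2 u \right)}}{6} + \frac{u^{2} \cos{\left(2 u \right)}}{4} + \frac{u \sin{\left(2 u \right)}}{4} + \frac{\cos{\left(2 u \right)}}{8} + 2

The proposed G(u) is checked by its d/du: the result must match the given G'(u).
A general antiderivative is \frac{u^{3} \sin{\left(2 u \right)}}{6} + \frac{u^{2} \cos{\left(2 u \right)}}{4} + \frac{u \sin{\left(2 u \right)}}{4} + \frac{\cos{\left(2 u \right)}}{8} + C.
The condition gives C = \frac{3 \cos{\left(1 \right)}}{16} + \frac{7 \sin{\left(1 \right)}}{48} + 2 - (\frac{3 \cos{\left(1 \right)}}{16} + \frac{7 \sin{\left(1 \right)}}{48}) = 2.
So G(u) = \frac{u^{3} \sin{\left(2 u \right)}}{6} + \frac{u^{2} \cos{\left(2 u \right)}}{4} + \frac{u \sin{\left(2 u \right)}}{4} + \frac{\cos{\left(2 u \right)}}{8} + 2.
Check: d/du[\frac{u^{3} \sin{\left(2 u \right)}}{6} + \frac{u^{2} \cos{\left(2 u \right)}}{4} + \frac{u \sin{\left(2 u \right)}}{4} + \frac{\cos{\left(2 u \right)}}{8} + 2] = \frac{u^{3} \cos{\left(2 u \right)}}{3} + u \cos{\left(2 u \right)}, which equals G'(u).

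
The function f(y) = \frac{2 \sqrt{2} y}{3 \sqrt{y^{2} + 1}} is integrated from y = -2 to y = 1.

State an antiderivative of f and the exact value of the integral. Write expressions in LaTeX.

f matches the chain-rule pattern g'(h)*h' with inner function h(y) = 2 y^{2} + 2; substituting u = h(y) collapses the integral.
F(y) = \frac{2 \sqrt{2} \sqrt{y^{2} + 1}}{3} is an antiderivative of f.
Check: d/dy[\frac{2 \sqrt{2} \sqrt{y^{2} + 1}}{3}] = \frac{2 \sqrt{2} y}{3 \sqrt{y^{2} + 1}} = f(y).
F(1) = \frac{4}{3}; F(-2) = \frac{2 \sqrt{10}}{3}.
Integral = F(1) - F(-2) = \frac{4}{3} - \frac{2 \sqrt{10}}{3}.

Antiderivative: F(y) = \frac{2 \sqrt{2} \sqrt{y^{2} + 1}}{3}; value = \frac{4}{3} - \frac{2 \sqrt{10}}{3}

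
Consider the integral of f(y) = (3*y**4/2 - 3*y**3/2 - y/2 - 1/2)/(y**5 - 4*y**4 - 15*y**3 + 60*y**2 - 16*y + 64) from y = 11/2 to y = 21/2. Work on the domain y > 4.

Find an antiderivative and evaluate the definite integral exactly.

Antiderivative: F(y) = (38477*y*log(y - 4) + 16371*y*log(y + 4) + 320*y*log(y**2 + 1) + 384*y*atan(y) - 153908*log(y - 4) - 65484*log(y + 4) - 1280*log(y**2 + 1) - 1536*atan(y) - 77656)/(36992*(y - 4)); value = -963*log(19/2)/2176 - 38477*log(3/2)/36992 - 5*log(125/4)/578 - 3*atan(11/2)/289 + 3*atan(21/2)/289 + 5*log(445/4)/578 + 2855/2652 + 963*log(29/2)/2176 + 38477*log(13/2)/36992

Factor the denominator (2*(y - 4)**2*(y + 4)*(y**2 + 1)) and decompose: f = (5*y + 3)/(289*(y**2 + 1)) + 963/(2176*(y + 4)) + 38477/(36992*(y - 4)) + 571/(272*(y - 4)**2); each piece integrates to a log, atan, or power term.
F(y) = (38477*y*log(y - 4) + 16371*y*log(y + 4) + 320*y*log(y**2 + 1) + 384*y*atan(y) - 153908*log(y - 4) - 65484*log(y + 4) - 1280*log(y**2 + 1) - 1536*atan(y) - 77656)/(36992*(y - 4)) is an antiderivative of f.
Check: d/dy[(38477*y*log(y - 4) + 16371*y*log(y + 4) + 320*y*log(y**2 + 1) + 384*y*atan(y) - 153908*log(y - 4) - 65484*log(y + 4) - 1280*log(y**2 + 1) - 1536*atan(y) - 77656)/(36992*(y - 4))] = (3*y**4 - 3*y**3 - y - 1)/(2*y**5 - 8*y**4 - 30*y**3 + 120*y**2 - 32*y + 128), which equals f(y).
F(21/2) = -571/1768 + 3*atan(21/2)/289 + 5*log(445/4)/578 + 963*log(29/2)/2176 + 38477*log(13/2)/36992; F(11/2) = -571/408 + 3*atan(11/2)/289 + 5*log(125/4)/578 + 38477*log(3/2)/36992 + 963*log(19/2)/2176.
Integral = F(21/2) - F(11/2) = -963*log(19/2)/2176 - 38477*log(3/2)/36992 - 5*log(125/4)/578 - 3*atan(11/2)/289 + 3*atan(21/2)/289 + 5*log(445/4)/578 + 2855/2652 + 963*log(29/2)/2176 + 38477*log(13/2)/36992.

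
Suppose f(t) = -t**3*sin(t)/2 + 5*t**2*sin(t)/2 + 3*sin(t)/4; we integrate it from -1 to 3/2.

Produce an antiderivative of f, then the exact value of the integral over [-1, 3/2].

The integrand splits into summands that can be handled one at a time.
F(t) = (2*t**3*cos(t) - 6*t**2*sin(t) - 10*t**2*cos(t) + 20*t*sin(t) - 12*t*cos(t) + 12*sin(t) + 17*cos(t))/4 is an antiderivative of f.
Check: d/dt[(2*t**3*cos(t) - 6*t**2*sin(t) - 10*t**2*cos(t) + 20*t*sin(t) - 12*t*cos(t) + 12*sin(t) + 17*cos(t))/4] = -t**3*sin(t)/2 + 5*t**2*sin(t)/2 + 3*sin(t)/4 = f(t).
F(3/2) = -67*cos(3/2)/16 + 57*sin(3/2)/8; F(-1) = 17*cos(1)/4 + 7*sin(1)/2.
Integral = F(3/2) - F(-1) = -7*sin(1)/2 - 17*cos(1)/4 - 67*cos(3/2)/16 + 57*sin(3/2)/8.

Antiderivative: F(t) = (2*t**3*cos(t) - 6*t**2*sin(t) - 10*t**2*cos(t) + 20*t*sin(t) - 12*t*cos(t) + 12*sin(t) + 17*cos(t))/4; value = -7*sin(1)/2 - 17*cos(1)/4 - 67*cos(3/2)/16 + 57*sin(3/2)/8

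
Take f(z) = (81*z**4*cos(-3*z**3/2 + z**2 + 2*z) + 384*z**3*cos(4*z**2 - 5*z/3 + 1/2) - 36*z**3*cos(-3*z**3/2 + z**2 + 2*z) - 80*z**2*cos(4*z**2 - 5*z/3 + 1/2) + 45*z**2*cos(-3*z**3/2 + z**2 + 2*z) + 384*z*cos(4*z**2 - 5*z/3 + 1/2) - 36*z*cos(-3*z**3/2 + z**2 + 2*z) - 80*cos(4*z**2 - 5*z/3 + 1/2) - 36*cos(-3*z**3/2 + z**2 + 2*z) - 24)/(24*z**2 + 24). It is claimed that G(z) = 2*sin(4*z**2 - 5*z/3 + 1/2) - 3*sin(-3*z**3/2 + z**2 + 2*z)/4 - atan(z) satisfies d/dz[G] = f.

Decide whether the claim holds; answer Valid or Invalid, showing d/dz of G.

Valid - the claim checks out under differentiation.

d/dz[G] = (81*z**4*cos(-3*z**3/2 + z**2 + 2*z) + 384*z**3*cos(4*z**2 - 5*z/3 + 1/2) - 36*z**3*cos(-3*z**3/2 + z**2 + 2*z) - 80*z**2*cos(4*z**2 - 5*z/3 + 1/2) + 45*z**2*cos(-3*z**3/2 + z**2 + 2*z) + 384*z*cos(4*z**2 - 5*z/3 + 1/2) - 36*z*cos(-3*z**3/2 + z**2 + 2*z) - 80*cos(4*z**2 - 5*z/3 + 1/2) - 36*cos(-3*z**3/2 + z**2 + 2*z) - 24)/(24*z**2 + 24)
This equals f(z) exactly, so the claim holds.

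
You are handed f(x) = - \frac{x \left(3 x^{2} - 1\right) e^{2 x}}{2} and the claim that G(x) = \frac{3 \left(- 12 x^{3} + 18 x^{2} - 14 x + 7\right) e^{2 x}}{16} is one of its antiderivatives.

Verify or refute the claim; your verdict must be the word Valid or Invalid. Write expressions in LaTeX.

Invalid: d/dx[G] - f = - 3 x^{3} e^{2 x} + x e^{2 x}, which is not 0.

d/dx[G] = - \frac{9 x^{3} e^{2 x}}{2} + \frac{3 x e^{2 x}}{2}
d/dx[G] - f(x) = - 3 x^{3} e^{2 x} + x e^{2 x} != 0.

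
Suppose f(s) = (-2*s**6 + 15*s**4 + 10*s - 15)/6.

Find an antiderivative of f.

An antiderivative F(s) passes only if d/ds[F] lands on f(s) exactly.
Check: d/ds[-s**7/21 + s**5/2 + 5*s**2/6 - 5*s/2] = -s**6/3 + 5*s**4/2 + 5*s/3 - 5/2, which equals f(s).

An antiderivative is F(s) = -s**7/21 + s**5/2 + 5*s**2/6 - 5*s/2.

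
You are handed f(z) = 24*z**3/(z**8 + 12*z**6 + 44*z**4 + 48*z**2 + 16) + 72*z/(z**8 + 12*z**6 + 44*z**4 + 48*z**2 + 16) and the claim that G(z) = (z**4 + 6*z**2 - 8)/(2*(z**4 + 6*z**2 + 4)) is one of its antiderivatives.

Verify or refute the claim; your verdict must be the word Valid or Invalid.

d/dz[G] = (24*z**3 + 72*z)/(z**8 + 12*z**6 + 44*z**4 + 48*z**2 + 16)
This equals f(z) exactly, so the claim holds.

Valid - the claim checks out under differentiation.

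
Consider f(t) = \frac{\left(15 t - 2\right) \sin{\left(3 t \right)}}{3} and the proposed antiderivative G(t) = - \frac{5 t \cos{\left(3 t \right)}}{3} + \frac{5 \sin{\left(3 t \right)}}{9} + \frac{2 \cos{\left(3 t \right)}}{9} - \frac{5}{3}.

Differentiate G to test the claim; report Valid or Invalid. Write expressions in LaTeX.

Valid - the claim checks out under differentiation.

d/dt[G] = 5 t \sin{\left(3 t \right)} - \frac{2 \sin{\left(3 t \right)}}{3}
This equals f(t) exactly, so the claim holds.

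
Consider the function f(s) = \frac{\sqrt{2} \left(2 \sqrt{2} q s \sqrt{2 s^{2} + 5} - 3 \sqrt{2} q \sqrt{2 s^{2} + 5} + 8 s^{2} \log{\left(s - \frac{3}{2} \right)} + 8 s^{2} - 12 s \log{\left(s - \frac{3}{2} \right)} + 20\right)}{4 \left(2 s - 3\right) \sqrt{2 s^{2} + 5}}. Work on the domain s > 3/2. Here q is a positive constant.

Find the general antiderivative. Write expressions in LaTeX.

F(s) = \frac{\sqrt{2} \left(\sqrt{2} q s + 2 \sqrt{2 s^{2} + 5} \log{\left(s - \frac{3}{2} \right)}\right)}{4} + C

Whatever form F(s) takes, F'(s) = f(s) is non-negotiable.
Check: d/ds[\frac{\sqrt{2} \left(\sqrt{2} q s + 2 \sqrt{2 s^{2} + 5} \log{\left(s - \frac{3}{2} \right)}\right)}{4}] = \frac{2 q s \sqrt{2 s^{2} + 5} - 3 q \sqrt{2 s^{2} + 5} + 4 \sqrt{2} s^{2} \log{\left(s - \frac{3}{2} \right)} + 4 \sqrt{2} s^{2} - 6 \sqrt{2} s \log{\left(s - \frac{3}{2} \right)} + 10 \sqrt{2}}{4 s \sqrt{2 s^{2} + 5} - 6 \sqrt{2 s^{2} + 5}}, which equals f(s).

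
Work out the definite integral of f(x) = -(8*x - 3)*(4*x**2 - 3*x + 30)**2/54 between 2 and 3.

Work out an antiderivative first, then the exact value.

f matches the chain-rule pattern g'(h)*h' with inner function h(x) = -2*x**2/3 + x/2 - 5; substituting u = h(x) collapses the integral.
F(x) = -32*x**6/81 + 8*x**5/9 - 86*x**4/9 + 27*x**3/2 - 215*x**2/3 + 50*x is an antiderivative of f.
Check: d/dx[-32*x**6/81 + 8*x**5/9 - 86*x**4/9 + 27*x**3/2 - 215*x**2/3 + 50*x] = -64*x**5/27 + 40*x**4/9 - 344*x**3/9 + 81*x**2/2 - 430*x/3 + 50, which equals f(x).
F(3) = -1953/2; F(2) = -18500/81.
Integral = F(3) - F(2) = -121193/162.

Antiderivative: F(x) = -32*x**6/81 + 8*x**5/9 - 86*x**4/9 + 27*x**3/2 - 215*x**2/3 + 50*x; value = -121193/162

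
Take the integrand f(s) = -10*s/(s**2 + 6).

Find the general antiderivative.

The substitution u = s**2 + 6 works: f is exactly (dF/du)*(du/ds) for that inner function.
Check: d/ds[-5*log(s**2 + 6)] = -10*s/(s**2 + 6) = f(s).

F(s) = -5*log(s**2 + 6) + C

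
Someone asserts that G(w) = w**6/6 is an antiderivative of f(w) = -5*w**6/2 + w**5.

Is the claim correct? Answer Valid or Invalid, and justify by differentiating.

d/dw[G] = w**5
d/dw[G] - f(w) = 5*w**6/2 != 0.

Invalid: d/dw[G] - f = 5*w**6/2, which is not 0.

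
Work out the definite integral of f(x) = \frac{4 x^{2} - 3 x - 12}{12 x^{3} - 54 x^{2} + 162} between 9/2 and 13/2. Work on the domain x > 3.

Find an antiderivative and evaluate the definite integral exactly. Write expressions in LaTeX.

Factor the denominator (6 \left(x - 3\right)^{2} \left(2 x + 3\right)) and decompose: f = \frac{1}{81 \left(2 x + 3\right)} + \frac{53}{162 \left(x - 3\right)} + \frac{5}{18 \left(x - 3\right)^{2}}; each piece integrates to a log, atan, or power term.
F(x) = \frac{53 x \log{\left(x - 3 \right)} + x \log{\left(x + \frac{3}{2} \right)} - 159 \log{\left(x - 3 \right)} - 3 \log{\left(x + \frac{3}{2} \right)} - 45}{162 x - 486} is an antiderivative of f.
Check: d/dx[\frac{53 x \log{\left(x - 3 \right)} + x \log{\left(x + \frac{3}{2} \right)} - 159 \log{\left(x - 3 \right)} - 3 \log{\left(x + \frac{3}{2} \right)} - 45}{162 x - 486}] = \frac{4 x^{2} - 3 x - 12}{12 x^{3} - 54 x^{2} + 162} = f(x).
F(13/2) = - \frac{5}{63} + \frac{\log{\left(8 \right)}}{162} + \frac{53 \log{\left(\frac{7}{2} \right)}}{162}; F(9/2) = - \frac{5}{27} + \frac{\log{\left(6 \right)}}{162} + \frac{53 \log{\left(\frac{3}{2} \right)}}{162}.
Integral = F(13/2) - F(9/2) = - \frac{53 \log{\left(\frac{3}{2} \right)}}{162} - \frac{\log{\left(6 \right)}}{162} + \frac{\log{\left(8 \right)}}{162} + \frac{20}{189} + \frac{53 \log{\left(\frac{7}{2} \right)}}{162}.

Antiderivative: F(x) = \frac{53 x \log{\left(x - 3 \right)} + x \log{\left(x + \frac{3}{2} \right)} - 159 \log{\left(x - 3 \right)} - 3 \log{\left(x + \frac{3}{2} \right)} - 45}{162 x - 486}; value = - \frac{53 \log{\left(\frac{3}{2} \right)}}{162} - \frac{\log{\left(6 \right)}}{162} + \frac{\log{\left(8 \right)}}{162} + \frac{20}{189} + \frac{53 \log{\left(\frac{7}{2} \right)}}{162}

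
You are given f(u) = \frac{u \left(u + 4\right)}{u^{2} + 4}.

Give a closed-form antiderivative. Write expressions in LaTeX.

An antiderivative is F(u) = u + 2 \log{\left(u^{2} + 4 \right)} - 2 \operatorname{atan}{\left(\frac{u}{2} \right)}.

Any candidate F(u) must reproduce f(u) exactly when differentiated.
Check: d/du[u + 2 \log{\left(u^{2} + 4 \right)} - 2 \operatorname{atan}{\left(\frac{u}{2} \right)}] = \frac{u^{2} + 4 u}{u^{2} + 4}, which equals f(u).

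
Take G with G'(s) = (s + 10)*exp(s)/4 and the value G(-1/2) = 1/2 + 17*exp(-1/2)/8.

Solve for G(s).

G(s) = ((s + 9)*exp(s) + 2)/4

Recognize the product-rule pattern: G'(s) = u'v + uv' with u = s/4 + 9/4, v = exp(s), so integration by parts undoes it.
A general antiderivative is (s + 9)*exp(s)/4 + C.
The condition gives C = 1/2 + 17*exp(-1/2)/8 - (17*exp(-1/2)/8) = 1/2.
So G(s) = ((s + 9)*exp(s) + 2)/4.
Check: d/ds[((s + 9)*exp(s) + 2)/4] = s*exp(s)/4 + 5*exp(s)/2, which equals G'(s).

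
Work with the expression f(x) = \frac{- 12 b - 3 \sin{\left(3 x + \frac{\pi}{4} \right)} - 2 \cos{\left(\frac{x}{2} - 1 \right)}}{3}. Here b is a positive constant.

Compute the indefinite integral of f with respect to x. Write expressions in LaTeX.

Since d/dx undoes antidifferentiation here, F'(x) = f(x) is required of F(x).
Check: d/dx[- 4 b x - \frac{4 \sin{\left(\frac{x}{2} - 1 \right)}}{3} + \frac{\cos{\left(3 x + \frac{\pi}{4} \right)}}{3}] = - 4 b - \sin{\left(3 x + \frac{\pi}{4} \right)} - \frac{2 \cos{\left(\frac{x}{2} - 1 \right)}}{3}, which equals f(x).

F(x) = - 4 b x - \frac{4 \sin{\left(\frac{x}{2} - 1 \right)}}{3} + \frac{\cos{\left(3 x + \frac{\pi}{4} \right)}}{3} + C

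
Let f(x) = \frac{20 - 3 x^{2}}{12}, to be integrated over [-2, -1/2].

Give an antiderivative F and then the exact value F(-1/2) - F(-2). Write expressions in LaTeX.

For F(x) to be correct the identity F'(x) - f(x) = 0 must hold.
F(x) = - \frac{x^{3}}{12} + \frac{5 x}{3} is an antiderivative of f.
Check: d/dx[- \frac{x^{3}}{12} + \frac{5 x}{3}] = \frac{5}{3} - \frac{x^{2}}{4}, which equals f(x).
F(-1/2) = - \frac{79}{96}; F(-2) = - \frac{8}{3}.
Integral = F(-1/2) - F(-2) = \frac{59}{32}.

Antiderivative: F(x) = - \frac{x^{3}}{12} + \frac{5 x}{3}; value = \frac{59}{32}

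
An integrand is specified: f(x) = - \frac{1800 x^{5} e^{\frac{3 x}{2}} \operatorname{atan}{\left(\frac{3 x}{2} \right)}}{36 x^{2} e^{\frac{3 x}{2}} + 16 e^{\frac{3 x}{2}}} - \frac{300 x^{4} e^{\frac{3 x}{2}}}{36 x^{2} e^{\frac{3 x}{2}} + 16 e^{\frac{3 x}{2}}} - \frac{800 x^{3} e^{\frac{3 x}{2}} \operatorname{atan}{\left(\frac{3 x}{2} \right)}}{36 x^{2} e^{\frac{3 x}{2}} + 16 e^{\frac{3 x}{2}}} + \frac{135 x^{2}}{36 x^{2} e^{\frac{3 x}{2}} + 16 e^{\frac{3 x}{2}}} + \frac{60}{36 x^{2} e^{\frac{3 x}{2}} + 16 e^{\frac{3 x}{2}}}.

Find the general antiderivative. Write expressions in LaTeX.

F(x) = - \frac{5 \left(5 x^{4} e^{\frac{3 x}{2}} \operatorname{atan}{\left(\frac{3 x}{2} \right)} + 1\right) e^{- \frac{3 x}{2}}}{2} + C

The integrand splits into summands that can be handled one at a time.
Check: d/dx[- \frac{5 \left(5 x^{4} e^{\frac{3 x}{2}} \operatorname{atan}{\left(\frac{3 x}{2} \right)} + 1\right) e^{- \frac{3 x}{2}}}{2}] = \frac{- 1800 x^{5} e^{\frac{3 x}{2}} \operatorname{atan}{\left(\frac{3 x}{2} \right)} - 300 x^{4} e^{\frac{3 x}{2}} - 800 x^{3} e^{\frac{3 x}{2}} \operatorname{atan}{\left(\frac{3 x}{2} \right)} + 135 x^{2} + 60}{36 x^{2} e^{\frac{3 x}{2}} + 16 e^{\frac{3 x}{2}}}, which equals f(x).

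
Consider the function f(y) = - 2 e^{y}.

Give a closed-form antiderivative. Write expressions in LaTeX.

An antiderivative is F(y) = - 2 e^{y}.

Differentiate the proposed F(y) back; it has to land on f(y) exactly.
Check: d/dy[- 2 e^{y}] = - 2 e^{y} = f(y).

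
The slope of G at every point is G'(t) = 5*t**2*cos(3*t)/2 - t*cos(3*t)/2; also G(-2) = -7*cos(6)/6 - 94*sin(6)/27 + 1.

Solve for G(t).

The integrand splits into summands that can be handled one at a time.
A general antiderivative is 5*t**2*sin(3*t)/6 - t*sin(3*t)/6 + 5*t*cos(3*t)/9 - 5*sin(3*t)/27 - cos(3*t)/18 + C.
The condition gives C = -7*cos(6)/6 - 94*sin(6)/27 + 1 - (-7*cos(6)/6 - 94*sin(6)/27) = 1.
So G(t) = 5*t**2*sin(3*t)/6 - t*sin(3*t)/6 + 5*t*cos(3*t)/9 - 5*sin(3*t)/27 - cos(3*t)/18 + 1.
Check: d/dt[5*t**2*sin(3*t)/6 - t*sin(3*t)/6 + 5*t*cos(3*t)/9 - 5*sin(3*t)/27 - cos(3*t)/18 + 1] = 5*t**2*cos(3*t)/2 - t*cos(3*t)/2 = G'(t).

G(t) = 5*t**2*sin(3*t)/6 - t*sin(3*t)/6 + 5*t*cos(3*t)/9 - 5*sin(3*t)/27 - cos(3*t)/18 + 1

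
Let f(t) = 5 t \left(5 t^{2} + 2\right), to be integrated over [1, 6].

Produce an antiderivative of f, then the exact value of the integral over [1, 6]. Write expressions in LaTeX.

f matches the chain-rule pattern g'(h)*h' with inner function h(t) = \frac{5 t^{2}}{2} + 1; substituting u = h(t) collapses the integral.
F(t) = \frac{25 t^{4}}{4} + 5 t^{2} is an antiderivative of f.
Check: d/dt[\frac{25 t^{4}}{4} + 5 t^{2}] = 25 t^{3} + 10 t, which equals f(t).
F(6) = 8280; F(1) = \frac{45}{4}.
Integral = F(6) - F(1) = \frac{33075}{4}.

Antiderivative: F(t) = \frac{25 t^{4}}{4} + 5 t^{2}; value = \frac{33075}{4}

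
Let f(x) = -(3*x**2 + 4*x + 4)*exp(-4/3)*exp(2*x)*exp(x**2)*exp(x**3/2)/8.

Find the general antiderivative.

F(x) = -exp(-4/3)*exp(2*x)*exp(x**2)*exp(x**3/2)/4 + C

f matches the chain-rule pattern g'(h)*h' with inner function h(x) = x**3/2 + x**2 + 2*x - 4/3; substituting u = h(x) collapses the integral.
Check: d/dx[-exp(-4/3)*exp(2*x)*exp(x**2)*exp(x**3/2)/4] = (-3*x**2*exp(2*x)*exp(x**2)*exp(x**3/2) - 4*x*exp(2*x)*exp(x**2)*exp(x**3/2) - 4*exp(2*x)*exp(x**2)*exp(x**3/2))*exp(-4/3)/8, which equals f(x).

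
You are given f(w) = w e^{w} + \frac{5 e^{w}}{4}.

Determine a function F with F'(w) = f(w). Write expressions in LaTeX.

Recognize the product-rule pattern: f = u'v + uv' with u = w + \frac{1}{4}, v = e^{w}, so integration by parts undoes it.
Check: d/dw[\frac{\left(4 w + 1\right) e^{w}}{4}] = w e^{w} + \frac{5 e^{w}}{4} = f(w).

An antiderivative is F(w) = \frac{\left(4 w + 1\right) e^{w}}{4}.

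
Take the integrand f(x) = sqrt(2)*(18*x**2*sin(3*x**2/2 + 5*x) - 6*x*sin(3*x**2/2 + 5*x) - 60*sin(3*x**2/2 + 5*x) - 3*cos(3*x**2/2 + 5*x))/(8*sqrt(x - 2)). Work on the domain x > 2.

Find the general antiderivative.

f has the shape u'v + uv' for u = -3*sqrt(x/2 - 1)/2 and v = cos(3*x**2/2 + 5*x) — it is the derivative of the product u*v.
Check: d/dx[-3*sqrt(x/2 - 1)*cos(3*x**2/2 + 5*x)/2] = sqrt(2)*(18*x**2*sin(3*x**2/2 + 5*x) - 6*x*sin(3*x**2/2 + 5*x) - 60*sin(3*x**2/2 + 5*x) - 3*cos(3*x**2/2 + 5*x))/(8*sqrt(x - 2)) = f(x).

F(x) = -3*sqrt(x/2 - 1)*cos(3*x**2/2 + 5*x)/2 + C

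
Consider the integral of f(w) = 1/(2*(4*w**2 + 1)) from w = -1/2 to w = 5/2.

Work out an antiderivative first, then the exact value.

Antiderivative: F(w) = atan(2*w)/4; value = pi/16 + atan(5)/4

For F(w) to be correct the identity F'(w) - f(w) = 0 must hold.
F(w) = atan(2*w)/4 is an antiderivative of f.
Check: d/dw[atan(2*w)/4] = 1/(8*w**2 + 2), which equals f(w).
F(5/2) = atan(5)/4; F(-1/2) = -pi/16.
Integral = F(5/2) - F(-1/2) = pi/16 + atan(5)/4.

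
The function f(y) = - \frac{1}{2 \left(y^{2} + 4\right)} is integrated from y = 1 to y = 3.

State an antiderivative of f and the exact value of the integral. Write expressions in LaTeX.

Antiderivative: F(y) = - \frac{\operatorname{atan}{\left(\frac{y}{2} \right)}}{4}; value = - \frac{\operatorname{atan}{\left(\frac{3}{2} \right)}}{4} + \frac{\operatorname{atan}{\left(\frac{1}{2} \right)}}{4}

Whatever form F(y) takes, F'(y) = f(y) is non-negotiable.
F(y) = - \frac{\operatorname{atan}{\left(\frac{y}{2} \right)}}{4} is an antiderivative of f.
Check: d/dy[- \frac{\operatorname{atan}{\left(\frac{y}{2} \right)}}{4}] = - \frac{1}{2 y^{2} + 8}, which equals f(y).
F(3) = - \frac{\operatorname{atan}{\left(\frac{3}{2} \right)}}{4}; F(1) = - \frac{\operatorname{atan}{\left(\frac{1}{2} \right)}}{4}.
Integral = F(3) - F(1) = - \frac{\operatorname{atan}{\left(\frac{3}{2} \right)}}{4} + \frac{\operatorname{atan}{\left(\frac{1}{2} \right)}}{4}.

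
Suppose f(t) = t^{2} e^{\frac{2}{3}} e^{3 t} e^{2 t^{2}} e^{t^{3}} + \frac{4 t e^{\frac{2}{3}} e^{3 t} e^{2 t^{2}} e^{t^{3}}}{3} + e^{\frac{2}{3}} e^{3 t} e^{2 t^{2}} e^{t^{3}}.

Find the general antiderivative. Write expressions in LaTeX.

F(t) = \frac{e^{t^{3} + 2 t^{2} + 3 t + \frac{2}{3}}}{3} + C

f matches the chain-rule pattern g'(h)*h' with inner function h(t) = t^{3} + 2 t^{2} + 3 t + \frac{2}{3}; substituting u = h(t) collapses the integral.
Check: d/dt[\frac{e^{t^{3} + 2 t^{2} + 3 t + \frac{2}{3}}}{3}] = t^{2} e^{\frac{2}{3}} e^{3 t} e^{2 t^{2}} e^{t^{3}} + \frac{4 t e^{\frac{2}{3}} e^{3 t} e^{2 t^{2}} e^{t^{3}}}{3} + e^{\frac{2}{3}} e^{3 t} e^{2 t^{2}} e^{t^{3}} = f(t).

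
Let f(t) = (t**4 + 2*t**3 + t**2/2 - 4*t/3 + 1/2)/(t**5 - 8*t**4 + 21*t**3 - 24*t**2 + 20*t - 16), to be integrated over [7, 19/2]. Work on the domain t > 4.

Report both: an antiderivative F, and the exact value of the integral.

Antiderivative: F(t) = 2323*log(t - 4)/408 - 2827*log(t - 2)/600 + 23*log(t**2 + 1)/2550 - 214*atan(t)/1275 + 191/(60*t - 120); value = -2827*log(15/2)/600 - 2323*log(3)/408 - 214*atan(19/2)/1275 - 191/900 - 23*log(50)/2550 + 23*log(365/4)/2550 + 214*atan(7)/1275 + 2827*log(5)/600 + 2323*log(11/2)/408

Factor the denominator (6*(t - 4)*(t - 2)**2*(t**2 + 1)) and decompose: f = (23*t - 214)/(1275*(t**2 + 1)) - 2827/(600*(t - 2)) - 191/(60*(t - 2)**2) + 2323/(408*(t - 4)); each piece integrates to a log, atan, or power term.
F(t) = 2323*log(t - 4)/408 - 2827*log(t - 2)/600 + 23*log(t**2 + 1)/2550 - 214*atan(t)/1275 + 191/(60*t - 120) is an antiderivative of f.
Check: d/dt[2323*log(t - 4)/408 - 2827*log(t - 2)/600 + 23*log(t**2 + 1)/2550 - 214*atan(t)/1275 + 191/(60*t - 120)] = (6*t**4 + 12*t**3 + 3*t**2 - 8*t + 3)/(6*t**5 - 48*t**4 + 126*t**3 - 144*t**2 + 120*t - 96), which equals f(t).
F(19/2) = -2827*log(15/2)/600 - 214*atan(19/2)/1275 + 23*log(365/4)/2550 + 191/450 + 2323*log(11/2)/408; F(7) = -2827*log(5)/600 - 214*atan(7)/1275 + 23*log(50)/2550 + 191/300 + 2323*log(3)/408.
Integral = F(19/2) - F(7) = -2827*log(15/2)/600 - 2323*log(3)/408 - 214*atan(19/2)/1275 - 191/900 - 23*log(50)/2550 + 23*log(365/4)/2550 + 214*atan(7)/1275 + 2827*log(5)/600 + 2323*log(11/2)/408.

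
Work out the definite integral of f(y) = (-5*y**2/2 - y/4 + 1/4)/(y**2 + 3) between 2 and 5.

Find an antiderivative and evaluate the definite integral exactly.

An antiderivative F(y) passes only if d/dy[F] lands on f(y) exactly.
F(y) = (-60*y - 3*log(y**2 + 3) + 62*sqrt(3)*atan(sqrt(3)*y/3))/24 is an antiderivative of f.
Check: d/dy[(-60*y - 3*log(y**2 + 3) + 62*sqrt(3)*atan(sqrt(3)*y/3))/24] = (-10*y**2 - y + 1)/(4*y**2 + 12), which equals f(y).
F(5) = -25/2 - log(28)/8 + 31*sqrt(3)*atan(5*sqrt(3)/3)/12; F(2) = -5 - log(7)/8 + 31*sqrt(3)*atan(2*sqrt(3)/3)/12.
Integral = F(5) - F(2) = -15/2 - 31*sqrt(3)*atan(2*sqrt(3)/3)/12 - log(28)/8 + log(7)/8 + 31*sqrt(3)*atan(5*sqrt(3)/3)/12.

Antiderivative: F(y) = (-60*y - 3*log(y**2 + 3) + 62*sqrt(3)*atan(sqrt(3)*y/3))/24; value = -15/2 - 31*sqrt(3)*atan(2*sqrt(3)/3)/12 - log(28)/8 + log(7)/8 + 31*sqrt(3)*atan(5*sqrt(3)/3)/12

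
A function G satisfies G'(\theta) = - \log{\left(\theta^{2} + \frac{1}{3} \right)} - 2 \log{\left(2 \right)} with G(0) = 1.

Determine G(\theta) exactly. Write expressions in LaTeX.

G(\theta) = - \frac{3 \theta \log{\left(4 \theta^{2} + \frac{4}{3} \right)} - 6 \theta + 2 \sqrt{3} \operatorname{atan}{\left(\sqrt{3} \theta \right)} - 3}{3}

Any candidate G(\theta) must reproduce the stated G'(\theta) exactly.
A general antiderivative is - \theta \log{\left(4 \theta^{2} + \frac{4}{3} \right)} + 2 \theta - \frac{2 \sqrt{3} \operatorname{atan}{\left(\sqrt{3} \theta \right)}}{3} + C.
The condition gives C = 1 - (0) = 1.
So G(\theta) = - \frac{3 \theta \log{\left(4 \theta^{2} + \frac{4}{3} \right)} - 6 \theta + 2 \sqrt{3} \operatorname{atan}{\left(\sqrt{3} \theta \right)} - 3}{3}.
Check: d/d\theta[- \frac{3 \theta \log{\left(4 \theta^{2} + \frac{4}{3} \right)} - 6 \theta + 2 \sqrt{3} \operatorname{atan}{\left(\sqrt{3} \theta \right)} - 3}{3}] = - \log{\left(\theta^{2} + \frac{1}{3} \right)} - 2 \log{\left(2 \right)} = G'(\theta).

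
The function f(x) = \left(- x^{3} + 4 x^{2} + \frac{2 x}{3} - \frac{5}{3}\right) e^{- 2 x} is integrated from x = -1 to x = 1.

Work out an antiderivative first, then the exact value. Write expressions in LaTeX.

f has the shape u'v + uv' for u = \frac{x^{3}}{2} - \frac{5 x^{2}}{4} - \frac{19 x}{12} + \frac{1}{24} and v = e^{- 2 x} — it is the derivative of the product u*v.
F(x) = \frac{\left(12 x^{3} - 30 x^{2} - 38 x + 1\right) e^{- 2 x}}{24} is an antiderivative of f.
Check: d/dx[\frac{\left(12 x^{3} - 30 x^{2} - 38 x + 1\right) e^{- 2 x}}{24}] = \frac{\left(- 3 x^{3} + 12 x^{2} + 2 x - 5\right) e^{- 2 x}}{3}, which equals f(x).
F(1) = - \frac{55}{24 e^{2}}; F(-1) = - \frac{e^{2}}{8}.
Integral = F(1) - F(-1) = - \frac{55}{24 e^{2}} + \frac{e^{2}}{8}.

Antiderivative: F(x) = \frac{\left(12 x^{3} - 30 x^{2} - 38 x + 1\right) e^{- 2 x}}{24}; value = - \frac{55}{24 e^{2}} + \frac{e^{2}}{8}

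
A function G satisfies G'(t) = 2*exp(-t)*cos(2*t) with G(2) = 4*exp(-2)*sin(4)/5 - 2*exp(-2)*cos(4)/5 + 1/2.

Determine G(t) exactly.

G(t) = 1/2 + 4*exp(-t)*sin(2*t)/5 - 2*exp(-t)*cos(2*t)/5

Since d/dt undoes antidifferentiation here, G(t) must give back the stated G'(t).
A general antiderivative is 4*exp(-t)*sin(2*t)/5 - 2*exp(-t)*cos(2*t)/5 + C.
The condition gives C = 4*exp(-2)*sin(4)/5 - 2*exp(-2)*cos(4)/5 + 1/2 - (4*exp(-2)*sin(4)/5 - 2*exp(-2)*cos(4)/5) = 1/2.
So G(t) = 1/2 + 4*exp(-t)*sin(2*t)/5 - 2*exp(-t)*cos(2*t)/5.
Check: d/dt[1/2 + 4*exp(-t)*sin(2*t)/5 - 2*exp(-t)*cos(2*t)/5] = 2*exp(-t)*cos(2*t) = G'(t).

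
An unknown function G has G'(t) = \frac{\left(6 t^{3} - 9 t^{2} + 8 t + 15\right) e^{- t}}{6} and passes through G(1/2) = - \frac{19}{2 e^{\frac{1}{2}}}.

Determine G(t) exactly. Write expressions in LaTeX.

G(t) = - \frac{\left(6 t^{3} + 9 t^{2} + 26 t + 41\right) e^{- t}}{6}

G'(t) has the shape u'v + uv' for u = - t^{3} - \frac{3 t^{2}}{2} - \frac{13 t}{3} - \frac{41}{6} and v = e^{- t} — it is the derivative of the product u*v.
A general antiderivative is \frac{\left(- 6 t^{3} - 9 t^{2} - 26 t - 41\right) e^{- t}}{6} + C.
The condition gives C = - \frac{19}{2 e^{\frac{1}{2}}} - (- \frac{19}{2 e^{\frac{1}{2}}}) = 0.
So G(t) = - \frac{\left(6 t^{3} + 9 t^{2} + 26 t + 41\right) e^{- t}}{6}.
Check: d/dt[- \frac{\left(6 t^{3} + 9 t^{2} + 26 t + 41\right) e^{- t}}{6}] = \frac{\left(6 t^{3} - 9 t^{2} + 8 t + 15\right) e^{- t}}{6} = G'(t).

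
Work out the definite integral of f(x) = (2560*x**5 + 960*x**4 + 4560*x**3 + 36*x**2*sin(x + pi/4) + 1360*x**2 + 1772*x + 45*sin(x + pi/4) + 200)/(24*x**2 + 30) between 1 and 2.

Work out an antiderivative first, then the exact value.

Recover f(x) by differentiating a candidate F(x); any mismatch rules it out.
F(x) = (160*x**4 + 80*x**3 + 170*x**2 + 40*x + 9*log(4*x**2 + 5) - 9*cos(x + pi/4) + 40)/6 is an antiderivative of f.
Check: d/dx[(160*x**4 + 80*x**3 + 170*x**2 + 40*x + 9*log(4*x**2 + 5) - 9*cos(x + pi/4) + 40)/6] = (2560*x**5 + 960*x**4 + 4560*x**3 + 36*x**2*sin(x + pi/4) + 1360*x**2 + 1772*x + 45*sin(x + pi/4) + 200)/(24*x**2 + 30) = f(x).
F(2) = -3*cos(pi/4 + 2)/2 + 3*log(21)/2 + 2000/3; F(1) = -3*cos(pi/4 + 1)/2 + 3*log(9)/2 + 245/3.
Integral = F(2) - F(1) = -3*log(9)/2 + 3*cos(pi/4 + 1)/2 - 3*cos(pi/4 + 2)/2 + 3*log(21)/2 + 585.

Antiderivative: F(x) = (160*x**4 + 80*x**3 + 170*x**2 + 40*x + 9*log(4*x**2 + 5) - 9*cos(x + pi/4) + 40)/6; value = -3*log(9)/2 + 3*cos(pi/4 + 1)/2 - 3*cos(pi/4 + 2)/2 + 3*log(21)/2 + 585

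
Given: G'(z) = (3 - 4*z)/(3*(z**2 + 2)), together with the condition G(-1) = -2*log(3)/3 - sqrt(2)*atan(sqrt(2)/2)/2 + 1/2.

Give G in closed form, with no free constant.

Since d/dz undoes antidifferentiation here, G(z) must give back the stated G'(z).
A general antiderivative is -2*log(z**2 + 2)/3 + sqrt(2)*atan(sqrt(2)*z/2)/2 + C.
The condition gives C = -2*log(3)/3 - sqrt(2)*atan(sqrt(2)/2)/2 + 1/2 - (-2*log(3)/3 - sqrt(2)*atan(sqrt(2)/2)/2) = 1/2.
So G(z) = -2*log(z**2 + 2)/3 + sqrt(2)*atan(sqrt(2)*z/2)/2 + 1/2.
Check: d/dz[-2*log(z**2 + 2)/3 + sqrt(2)*atan(sqrt(2)*z/2)/2 + 1/2] = (3 - 4*z)/(3*z**2 + 6), which equals G'(z).

G(z) = -2*log(z**2 + 2)/3 + sqrt(2)*atan(sqrt(2)*z/2)/2 + 1/2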